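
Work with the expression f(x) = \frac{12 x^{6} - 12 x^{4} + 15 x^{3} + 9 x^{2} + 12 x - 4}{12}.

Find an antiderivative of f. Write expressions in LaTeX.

An antiderivative is F(x) = \frac{x^{7}}{7} - \frac{x^{5}}{5} + \frac{5 x^{4}}{16} + \frac{x^{3}}{4} + \frac{x^{2}}{2} - \frac{x}{3}.

An antiderivative F(x) passes only if d/dx[F] lands on f(x) exactly.
Check: d/dx[\frac{x^{7}}{7} - \frac{x^{5}}{5} + \frac{5 x^{4}}{16} + \frac{x^{3}}{4} + \frac{x^{2}}{2} - \frac{x}{3}] = x^{6} - x^{4} + \frac{5 x^{3}}{4} + \frac{3 x^{2}}{4} + x - \frac{1}{3}, which equals f(x).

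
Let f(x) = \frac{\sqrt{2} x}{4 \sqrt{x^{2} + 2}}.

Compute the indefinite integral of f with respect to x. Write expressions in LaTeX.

F(x) = \frac{\sqrt{2} \sqrt{x^{2} + 2}}{4} + C

The substitution u = \frac{x^{2}}{2} + 1 works: f is exactly (dF/du)*(du/dx) for that inner function.
Check: d/dx[\frac{\sqrt{2} \sqrt{x^{2} + 2}}{4}] = \frac{\sqrt{2} x}{4 \sqrt{x^{2} + 2}} = f(x).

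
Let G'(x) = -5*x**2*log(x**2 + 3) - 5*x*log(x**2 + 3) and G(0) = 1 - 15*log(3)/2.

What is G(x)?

G(x) = -5*x**3*log(x**2 + 3)/3 + 10*x**3/9 - 5*x**2*log(x**2 + 3)/2 + 5*x**2/2 - 10*x - 15*log(x**2 + 3)/2 + 10*sqrt(3)*atan(sqrt(3)*x/3) + 1

Integrate term by term and add the pieces.
A general antiderivative is 10*x**3/9 + 5*x**2/2 - 10*x + (-5*x**3/3 - 5*x**2/2)*log(x**2 + 3) - 15*log(x**2 + 3)/2 + 10*sqrt(3)*atan(sqrt(3)*x/3) + C.
The condition gives C = 1 - 15*log(3)/2 - (-15*log(3)/2) = 1.
So G(x) = -5*x**3*log(x**2 + 3)/3 + 10*x**3/9 - 5*x**2*log(x**2 + 3)/2 + 5*x**2/2 - 10*x - 15*log(x**2 + 3)/2 + 10*sqrt(3)*atan(sqrt(3)*x/3) + 1.
Check: d/dx[-5*x**3*log(x**2 + 3)/3 + 10*x**3/9 - 5*x**2*log(x**2 + 3)/2 + 5*x**2/2 - 10*x - 15*log(x**2 + 3)/2 + 10*sqrt(3)*atan(sqrt(3)*x/3) + 1] = -5*x**2*log(x**2 + 3) - 5*x*log(x**2 + 3) = G'(x).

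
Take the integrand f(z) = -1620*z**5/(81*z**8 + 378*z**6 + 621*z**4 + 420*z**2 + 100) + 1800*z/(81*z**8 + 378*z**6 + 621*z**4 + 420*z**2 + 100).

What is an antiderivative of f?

The integrand splits into summands that can be handled one at a time.
Check: d/dz[10*z**2/((z**2 + 2/3)*(z**2 + 5/3))] = (-1620*z**5 + 1800*z)/(81*z**8 + 378*z**6 + 621*z**4 + 420*z**2 + 100), which equals f(z).

An antiderivative is F(z) = 10*z**2/((z**2 + 2/3)*(z**2 + 5/3)).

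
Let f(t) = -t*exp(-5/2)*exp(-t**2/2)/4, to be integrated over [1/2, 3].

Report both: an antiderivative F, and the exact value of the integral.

Antiderivative: F(t) = exp(-t**2/2 - 5/2)/4; value = -exp(-21/8)/4 + exp(-7)/4

f matches the chain-rule pattern g'(h)*h' with inner function h(t) = -t**2/2 - 5/2; substituting u = h(t) collapses the integral.
F(t) = exp(-t**2/2 - 5/2)/4 is an antiderivative of f.
Check: d/dt[exp(-t**2/2 - 5/2)/4] = -t*exp(-5/2)*exp(-t**2/2)/4 = f(t).
F(3) = exp(-7)/4; F(1/2) = exp(-21/8)/4.
Integral = F(3) - F(1/2) = -exp(-21/8)/4 + exp(-7)/4.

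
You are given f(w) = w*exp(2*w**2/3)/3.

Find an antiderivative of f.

An antiderivative is F(w) = exp(2*w**2/3)/4.

f matches the chain-rule pattern g'(h)*h' with inner function h(w) = 2*w**2/3; substituting u = h(w) collapses the integral.
Check: d/dw[exp(2*w**2/3)/4] = w*exp(2*w**2/3)/3 = f(w).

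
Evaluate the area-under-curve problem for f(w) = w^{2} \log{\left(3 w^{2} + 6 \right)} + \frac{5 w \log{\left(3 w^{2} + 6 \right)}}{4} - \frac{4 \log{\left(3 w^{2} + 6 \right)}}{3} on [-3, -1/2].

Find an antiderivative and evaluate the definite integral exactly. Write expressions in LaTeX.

Integrate term by term and add the pieces.
F(w) = \frac{w^{3} \log{\left(w^{2} + 2 \right)}}{3} - \frac{2 w^{3}}{9} + \frac{w^{3} \log{\left(3 \right)}}{3} + \frac{5 w^{2} \log{\left(w^{2} + 2 \right)}}{8} - \frac{5 w^{2}}{8} + \frac{5 w^{2} \log{\left(3 \right)}}{8} - \frac{4 w \log{\left(w^{2} + 2 \right)}}{3} - \frac{4 w \log{\left(3 \right)}}{3} + 4 w + \frac{5 \log{\left(w^{2} + 2 \right)}}{4} - 4 \sqrt{2} \operatorname{atan}{\left(\frac{\sqrt{2} w}{2} \right)} is an antiderivative of f.
Check: d/dw[\frac{w^{3} \log{\left(w^{2} + 2 \right)}}{3} - \frac{2 w^{3}}{9} + \frac{w^{3} \log{\left(3 \right)}}{3} + \frac{5 w^{2} \log{\left(w^{2} + 2 \right)}}{8} - \frac{5 w^{2}}{8} + \frac{5 w^{2} \log{\left(3 \right)}}{8} - \frac{4 w \log{\left(w^{2} + 2 \right)}}{3} - \frac{4 w \log{\left(3 \right)}}{3} + 4 w + \frac{5 \log{\left(w^{2} + 2 \right)}}{4} - 4 \sqrt{2} \operatorname{atan}{\left(\frac{\sqrt{2} w}{2} \right)}] = w^{2} \log{\left(w^{2} + 2 \right)} + w^{2} \log{\left(3 \right)} + \frac{5 w \log{\left(w^{2} + 2 \right)}}{4} + \frac{5 w \log{\left(3 \right)}}{4} - \frac{4 \log{\left(w^{2} + 2 \right)}}{3} - \frac{4 \log{\left(3 \right)}}{3}, which equals f(w).
F(-1/2) = - \frac{613}{288} + \frac{25 \log{\left(3 \right)}}{32} + \frac{65 \log{\left(\frac{9}{4} \right)}}{32} + 4 \sqrt{2} \operatorname{atan}{\left(\frac{\sqrt{2}}{4} \right)}; F(-3) = - \frac{93}{8} + \frac{5 \log{\left(3 \right)}}{8} + \frac{15 \log{\left(11 \right)}}{8} + 4 \sqrt{2} \operatorname{atan}{\left(\frac{3 \sqrt{2}}{2} \right)}.
Integral = F(-1/2) - F(-3) = - 4 \sqrt{2} \operatorname{atan}{\left(\frac{3 \sqrt{2}}{2} \right)} - \frac{5 \log{\left(11 \right)}}{4} - \frac{5 \log{\left(33 \right)}}{8} + \frac{5 \log{\left(\frac{9}{4} \right)}}{4} + \frac{25 \log{\left(\frac{27}{4} \right)}}{32} + 4 \sqrt{2} \operatorname{atan}{\left(\frac{\sqrt{2}}{4} \right)} + \frac{2735}{288}.

Antiderivative: F(w) = \frac{w^{3} \log{\left(w^{2} + 2 \right)}}{3} - \frac{2 w^{3}}{9} + \frac{w^{3} \log{\left(3 \right)}}{3} + \frac{5 w^{2} \log{\left(w^{2} + 2 \right)}}{8} - \frac{5 w^{2}}{8} + \frac{5 w^{2} \log{\left(3 \right)}}{8} - \frac{4 w \log{\left(w^{2} + 2 \right)}}{3} - \frac{4 w \log{\left(3 \right)}}{3} + 4 w + \frac{5 \log{\left(w^{2} + 2 \right)}}{4} - 4 \sqrt{2} \operatorname{atan}{\left(\frac{\sqrt{2} w}{2} \right)}; value = - 4 \sqrt{2} \operatorname{atan}{\left(\frac{3 \sqrt{2}}{2} \right)} - \frac{5 \log{\left(11 \right)}}{4} - \frac{5 \log{\left(33 \right)}}{8} + \frac{5 \log{\left(\frac{9}{4} \right)}}{4} + \frac{25 \log{\left(\frac{27}{4} \right)}}{32} + 4 \sqrt{2} \operatorname{atan}{\left(\frac{\sqrt{2}}{4} \right)} + \frac{2735}{288}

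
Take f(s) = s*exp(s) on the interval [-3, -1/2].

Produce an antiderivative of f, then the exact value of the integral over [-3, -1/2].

f has the shape u'v + uv' for u = s - 1 and v = exp(s) — it is the derivative of the product u*v.
F(s) = s*exp(s) - exp(s) is an antiderivative of f.
Check: d/ds[s*exp(s) - exp(s)] = s*exp(s) = f(s).
F(-1/2) = -3*exp(-1/2)/2; F(-3) = -4*exp(-3).
Integral = F(-1/2) - F(-3) = -3*exp(-1/2)/2 + 4*exp(-3).

Antiderivative: F(s) = s*exp(s) - exp(s); value = -3*exp(-1/2)/2 + 4*exp(-3)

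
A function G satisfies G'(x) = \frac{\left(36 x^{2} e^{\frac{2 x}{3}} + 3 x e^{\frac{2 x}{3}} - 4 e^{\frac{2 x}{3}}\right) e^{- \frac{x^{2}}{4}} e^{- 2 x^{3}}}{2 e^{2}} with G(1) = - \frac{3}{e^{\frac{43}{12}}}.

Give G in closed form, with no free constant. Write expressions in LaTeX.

G(x) = - \frac{3 e^{\frac{2 x}{3}} e^{- \frac{x^{2}}{4}} e^{- 2 x^{3}}}{e^{2}}

G'(x) matches the chain-rule pattern g'(h)*h' with inner function h(x) = - 2 x^{3} - \frac{x^{2}}{4} + \frac{2 x}{3} - 2; substituting u = h(x) collapses the integral.
A general antiderivative is - 3 e^{- 2 x^{3} - \frac{x^{2}}{4} + \frac{2 x}{3} - 2} + C.
The condition gives C = - \frac{3}{e^{\frac{43}{12}}} - (- \frac{3}{e^{\frac{43}{12}}}) = 0.
So G(x) = - \frac{3 e^{\frac{2 x}{3}} e^{- \frac{x^{2}}{4}} e^{- 2 x^{3}}}{e^{2}}.
Check: d/dx[- \frac{3 e^{\frac{2 x}{3}} e^{- \frac{x^{2}}{4}} e^{- 2 x^{3}}}{e^{2}}] = \frac{\left(36 x^{2} e^{\frac{2 x}{3}} + 3 x e^{\frac{2 x}{3}} - 4 e^{\frac{2 x}{3}}\right) e^{- \frac{x^{2}}{4}} e^{- 2 x^{3}}}{2 e^{2}} = G'(x).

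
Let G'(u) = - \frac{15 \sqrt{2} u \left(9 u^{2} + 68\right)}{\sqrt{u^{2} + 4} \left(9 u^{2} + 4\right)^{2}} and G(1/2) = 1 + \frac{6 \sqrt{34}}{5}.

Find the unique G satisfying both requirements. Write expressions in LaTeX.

G'(u) has the shape v'r + vr' for v = 5 \sqrt{\frac{u^{2}}{2} + 2} and r = \frac{1}{\frac{3 u^{2}}{2} + \frac{2}{3}} — it is the derivative of the product v*r.
A general antiderivative is \frac{5 \sqrt{\frac{u^{2}}{2} + 2}}{\frac{3 u^{2}}{2} + \frac{2}{3}} + C.
The condition gives C = 1 + \frac{6 \sqrt{34}}{5} - (\frac{6 \sqrt{34}}{5}) = 1.
So G(u) = \frac{5 \sqrt{\frac{u^{2}}{2} + 2}}{\frac{3 u^{2}}{2} + \frac{2}{3}} + 1.
Check: d/du[\frac{5 \sqrt{\frac{u^{2}}{2} + 2}}{\frac{3 u^{2}}{2} + \frac{2}{3}} + 1] = \frac{- 270 u^{3} - 2040 u}{81 \sqrt{2} u^{4} \sqrt{u^{2} + 4} + 72 \sqrt{2} u^{2} \sqrt{u^{2} + 4} + 16 \sqrt{2} \sqrt{u^{2} + 4}}, which equals G'(u).

G(u) = \frac{5 \sqrt{\frac{u^{2}}{2} + 2}}{\frac{3 u^{2}}{2} + \frac{2}{3}} + 1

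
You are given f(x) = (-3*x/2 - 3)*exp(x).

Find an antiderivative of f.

f has the shape u'v + uv' for u = -3*x/2 - 3/2 and v = exp(x) — it is the derivative of the product u*v.
Check: d/dx[-3*(x + 1)*exp(x)/2] = -3*x*exp(x)/2 - 3*exp(x), which equals f(x).

An antiderivative is F(x) = -3*(x + 1)*exp(x)/2.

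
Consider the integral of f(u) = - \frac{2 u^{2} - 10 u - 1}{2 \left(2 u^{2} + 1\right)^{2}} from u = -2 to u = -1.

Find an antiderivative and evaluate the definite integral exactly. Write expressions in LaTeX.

Antiderivative: F(u) = \frac{u - \frac{5}{2}}{4 u^{2} + 2}; value = - \frac{1}{3}

f has the shape v'r + vr' for v = \frac{1}{4 u^{2} + 2} and r = u - \frac{5}{2} — it is the derivative of the product v*r.
F(u) = \frac{u - \frac{5}{2}}{4 u^{2} + 2} is an antiderivative of f.
Check: d/du[\frac{u - \frac{5}{2}}{4 u^{2} + 2}] = \frac{- 2 u^{2} + 10 u + 1}{8 u^{4} + 8 u^{2} + 2}, which equals f(u).
F(-1) = - \frac{7}{12}; F(-2) = - \frac{1}{4}.
Integral = F(-1) - F(-2) = - \frac{1}{3}.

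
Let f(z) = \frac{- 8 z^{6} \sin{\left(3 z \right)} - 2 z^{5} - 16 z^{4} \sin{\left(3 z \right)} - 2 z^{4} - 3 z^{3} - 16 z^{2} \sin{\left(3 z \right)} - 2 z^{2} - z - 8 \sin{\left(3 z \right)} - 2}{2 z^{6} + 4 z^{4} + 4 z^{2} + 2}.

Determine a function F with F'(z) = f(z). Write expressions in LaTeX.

An antiderivative is F(z) = - \frac{\log{\left(z^{4} + z^{2} + 1 \right)}}{4} + \frac{4 \cos{\left(3 z \right)}}{3} - \operatorname{atan}{\left(z \right)}.

Any candidate F(z) must reproduce f(z) exactly when differentiated.
Check: d/dz[- \frac{\log{\left(z^{4} + z^{2} + 1 \right)}}{4} + \frac{4 \cos{\left(3 z \right)}}{3} - \operatorname{atan}{\left(z \right)}] = \frac{- 8 z^{6} \sin{\left(3 z \right)} - 2 z^{5} - 16 z^{4} \sin{\left(3 z \right)} - 2 z^{4} - 3 z^{3} - 16 z^{2} \sin{\left(3 z \right)} - 2 z^{2} - z - 8 \sin{\left(3 z \right)} - 2}{2 z^{6} + 4 z^{4} + 4 z^{2} + 2} = f(z).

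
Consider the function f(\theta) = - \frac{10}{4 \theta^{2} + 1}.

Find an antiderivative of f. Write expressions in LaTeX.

Check any antiderivative F(\theta) by computing F'(\theta) and comparing it with f(\theta).
Check: d/d\theta[- 5 \operatorname{atan}{\left(2 \theta \right)}] = - \frac{10}{4 \theta^{2} + 1} = f(\theta).

An antiderivative is F(\theta) = - 5 \operatorname{atan}{\left(2 \theta \right)}.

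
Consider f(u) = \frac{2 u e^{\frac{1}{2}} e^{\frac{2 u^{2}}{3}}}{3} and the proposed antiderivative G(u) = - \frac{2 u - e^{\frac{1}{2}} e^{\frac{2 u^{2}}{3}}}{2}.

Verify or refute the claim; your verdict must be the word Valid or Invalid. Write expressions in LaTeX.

Invalid: d/du[G] - f = -1, which is not 0.

d/du[G] = \frac{2 u e^{\frac{1}{2}} e^{\frac{2 u^{2}}{3}}}{3} - 1
d/du[G] - f(u) = -1 != 0.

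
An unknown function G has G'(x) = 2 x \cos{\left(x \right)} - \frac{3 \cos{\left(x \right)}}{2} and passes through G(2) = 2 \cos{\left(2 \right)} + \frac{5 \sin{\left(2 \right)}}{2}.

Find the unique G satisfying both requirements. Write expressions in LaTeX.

The integrand splits into summands that can be handled one at a time.
A general antiderivative is 2 x \sin{\left(x \right)} - \frac{3 \sin{\left(x \right)}}{2} + 2 \cos{\left(x \right)} + C.
The condition gives C = 2 \cos{\left(2 \right)} + \frac{5 \sin{\left(2 \right)}}{2} - (2 \cos{\left(2 \right)} + \frac{5 \sin{\left(2 \right)}}{2}) = 0.
So G(x) = 2 x \sin{\left(x \right)} - \frac{3 \sin{\left(x \right)}}{2} + 2 \cos{\left(x \right)}.
Check: d/dx[2 x \sin{\left(x \right)} - \frac{3 \sin{\left(x \right)}}{2} + 2 \cos{\left(x \right)}] = 2 x \cos{\left(x \right)} - \frac{3 \cos{\left(x \right)}}{2} = G'(x).

G(x) = 2 x \sin{\left(x \right)} - \frac{3 \sin{\left(x \right)}}{2} + 2 \cos{\left(x \right)}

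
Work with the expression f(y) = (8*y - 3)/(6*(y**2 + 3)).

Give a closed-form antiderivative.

An antiderivative is F(y) = 2*log(y**2 + 3)/3 - sqrt(3)*atan(sqrt(3)*y/3)/6.

Since d/dy undoes antidifferentiation here, F'(y) = f(y) is required of F(y).
Check: d/dy[2*log(y**2 + 3)/3 - sqrt(3)*atan(sqrt(3)*y/3)/6] = (8*y - 3)/(6*y**2 + 18), which equals f(y).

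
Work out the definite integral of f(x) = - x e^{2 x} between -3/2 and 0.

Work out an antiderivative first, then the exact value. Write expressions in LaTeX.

f has the shape u'v + uv' for u = \frac{1}{4} - \frac{x}{2} and v = e^{2 x} — it is the derivative of the product u*v.
F(x) = \frac{\left(1 - 2 x\right) e^{2 x}}{4} is an antiderivative of f.
Check: d/dx[\frac{\left(1 - 2 x\right) e^{2 x}}{4}] = - x e^{2 x} = f(x).
F(0) = \frac{1}{4}; F(-3/2) = e^{-3}.
Integral = F(0) - F(-3/2) = \frac{1}{4} - e^{-3}.

Antiderivative: F(x) = \frac{\left(1 - 2 x\right) e^{2 x}}{4}; value = \frac{1}{4} - e^{-3}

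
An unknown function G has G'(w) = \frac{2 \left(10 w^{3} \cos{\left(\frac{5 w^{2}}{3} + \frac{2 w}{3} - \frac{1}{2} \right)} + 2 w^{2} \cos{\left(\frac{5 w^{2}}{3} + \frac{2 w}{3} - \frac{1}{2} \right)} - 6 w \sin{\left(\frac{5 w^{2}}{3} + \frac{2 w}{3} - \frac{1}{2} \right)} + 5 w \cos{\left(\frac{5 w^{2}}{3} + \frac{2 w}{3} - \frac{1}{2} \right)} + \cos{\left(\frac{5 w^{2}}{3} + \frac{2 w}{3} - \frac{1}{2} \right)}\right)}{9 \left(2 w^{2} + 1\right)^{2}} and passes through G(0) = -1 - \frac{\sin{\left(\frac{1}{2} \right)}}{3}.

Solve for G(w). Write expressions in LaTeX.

G(w) = -1 + \frac{\sin{\left(\frac{5 w^{2}}{3} + \frac{2 w}{3} - \frac{1}{2} \right)}}{3 \left(2 w^{2} + 1\right)}

Recognize the product-rule pattern: G'(w) = u'v + uv' with u = \frac{1}{3 \left(2 w^{2} + 1\right)}, v = \sin{\left(\frac{5 w^{2}}{3} + \frac{2 w}{3} - \frac{1}{2} \right)}, so integration by parts undoes it.
A general antiderivative is \frac{\sin{\left(\frac{5 w^{2}}{3} + \frac{2 w}{3} - \frac{1}{2} \right)}}{3 \left(2 w^{2} + 1\right)} + C.
The condition gives C = -1 - \frac{\sin{\left(\frac{1}{2} \right)}}{3} - (- \frac{\sin{\left(\frac{1}{2} \right)}}{3}) = -1.
So G(w) = -1 + \frac{\sin{\left(\frac{5 w^{2}}{3} + \frac{2 w}{3} - \frac{1}{2} \right)}}{3 \left(2 w^{2} + 1\right)}.
Check: d/dw[-1 + \frac{\sin{\left(\frac{5 w^{2}}{3} + \frac{2 w}{3} - \frac{1}{2} \right)}}{3 \left(2 w^{2} + 1\right)}] = \frac{20 w^{3} \cos{\left(\frac{5 w^{2}}{3} + \frac{2 w}{3} - \frac{1}{2} \right)} + 4 w^{2} \cos{\left(\frac{5 w^{2}}{3} + \frac{2 w}{3} - \frac{1}{2} \right)} - 12 w \sin{\left(\frac{5 w^{2}}{3} + \frac{2 w}{3} - \frac{1}{2} \right)} + 10 w \cos{\left(\frac{5 w^{2}}{3} + \frac{2 w}{3} - \frac{1}{2} \right)} + 2 \cos{\left(\frac{5 w^{2}}{3} + \frac{2 w}{3} - \frac{1}{2} \right)}}{36 w^{4} + 36 w^{2} + 9}, which equals G'(w).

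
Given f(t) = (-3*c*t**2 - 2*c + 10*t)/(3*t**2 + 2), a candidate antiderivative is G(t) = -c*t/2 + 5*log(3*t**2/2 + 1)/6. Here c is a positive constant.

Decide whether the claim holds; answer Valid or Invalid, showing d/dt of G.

d/dt[G] = (-3*c*t**2 - 2*c + 10*t)/(6*t**2 + 4)
d/dt[G] - f(t) = (3*c*t**2 + 2*c - 10*t)/(6*t**2 + 4) != 0.

Invalid: d/dt[G] - f = (3*c*t**2 + 2*c - 10*t)/(6*t**2 + 4), which is not 0.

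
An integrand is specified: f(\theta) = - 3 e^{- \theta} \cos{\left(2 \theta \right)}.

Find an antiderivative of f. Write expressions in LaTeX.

An antiderivative is F(\theta) = \frac{\left(- 6 \sin{\left(2 \theta \right)} + 3 \cos{\left(2 \theta \right)}\right) e^{- \theta}}{5}.

A first test for any F(\theta): its \theta-derivative must equal f(\theta) identically.
Check: d/d\theta[\frac{\left(- 6 \sin{\left(2 \theta \right)} + 3 \cos{\left(2 \theta \right)}\right) e^{- \theta}}{5}] = - 3 e^{- \theta} \cos{\left(2 \theta \right)} = f(\theta).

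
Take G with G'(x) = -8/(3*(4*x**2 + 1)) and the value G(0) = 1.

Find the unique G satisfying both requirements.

G(x) = 1 - 4*atan(2*x)/3

A first test for any G(x): its x-derivative must equal the given G'(x).
A general antiderivative is -4*atan(2*x)/3 + C.
The condition gives C = 1 - (0) = 1.
So G(x) = 1 - 4*atan(2*x)/3.
Check: d/dx[1 - 4*atan(2*x)/3] = -8/(12*x**2 + 3), which equals G'(x).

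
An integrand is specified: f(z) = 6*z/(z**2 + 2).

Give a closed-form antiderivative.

The substitution u = z**2 + 2 works: f is exactly (dF/du)*(du/dz) for that inner function.
Check: d/dz[3*log(z**2 + 2)] = 6*z/(z**2 + 2) = f(z).

An antiderivative is F(z) = 3*log(z**2 + 2).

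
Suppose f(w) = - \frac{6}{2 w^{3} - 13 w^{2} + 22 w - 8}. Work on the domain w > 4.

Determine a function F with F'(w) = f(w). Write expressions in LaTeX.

An antiderivative is F(w) = - \frac{3 \log{\left(w - 4 \right)} - 7 \log{\left(w - 2 \right)} + 4 \log{\left(w - \frac{1}{2} \right)}}{7}.

Factor the denominator (\left(w - 4\right) \left(w - 2\right) \left(2 w - 1\right)) and decompose: f = - \frac{8}{7 \left(2 w - 1\right)} + \frac{1}{w - 2} - \frac{3}{7 \left(w - 4\right)}; each piece integrates to a log, atan, or power term.
Check: d/dw[- \frac{3 \log{\left(w - 4 \right)} - 7 \log{\left(w - 2 \right)} + 4 \log{\left(w - \frac{1}{2} \right)}}{7}] = - \frac{6}{2 w^{3} - 13 w^{2} + 22 w - 8} = f(w).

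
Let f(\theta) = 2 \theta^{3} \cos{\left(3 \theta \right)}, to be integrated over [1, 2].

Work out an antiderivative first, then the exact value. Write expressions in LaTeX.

Antiderivative: F(\theta) = \frac{2 \left(9 \theta^{3} \sin{\left(3 \theta \right)} + 9 \theta^{2} \cos{\left(3 \theta \right)} - 6 \theta \sin{\left(3 \theta \right)} - 2 \cos{\left(3 \theta \right)}\right)}{27}; value = \frac{40 \sin{\left(6 \right)}}{9} - \frac{2 \sin{\left(3 \right)}}{9} - \frac{14 \cos{\left(3 \right)}}{27} + \frac{68 \cos{\left(6 \right)}}{27}

A candidate is checked by its d/d\theta: the result must match f(\theta).
F(\theta) = \frac{2 \left(9 \theta^{3} \sin{\left(3 \theta \right)} + 9 \theta^{2} \cos{\left(3 \theta \right)} - 6 \theta \sin{\left(3 \theta \right)} - 2 \cos{\left(3 \theta \right)}\right)}{27} is an antiderivative of f.
Check: d/d\theta[\frac{2 \left(9 \theta^{3} \sin{\left(3 \theta \right)} + 9 \theta^{2} \cos{\left(3 \theta \right)} - 6 \theta \sin{\left(3 \theta \right)} - 2 \cos{\left(3 \theta \right)}\right)}{27}] = 2 \theta^{3} \cos{\left(3 \theta \right)} = f(\theta).
F(2) = \frac{40 \sin{\left(6 \right)}}{9} + \frac{68 \cos{\left(6 \right)}}{27}; F(1) = \frac{14 \cos{\left(3 \right)}}{27} + \frac{2 \sin{\left(3 \right)}}{9}.
Integral = F(2) - F(1) = \frac{40 \sin{\left(6 \right)}}{9} - \frac{2 \sin{\left(3 \right)}}{9} - \frac{14 \cos{\left(3 \right)}}{27} + \frac{68 \cos{\left(6 \right)}}{27}.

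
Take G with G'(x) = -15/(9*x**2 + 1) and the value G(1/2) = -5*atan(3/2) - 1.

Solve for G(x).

G(x) = -5*atan(3*x) - 1

Whatever form G(x) takes, its d/dx must return the stated G'(x).
A general antiderivative is -5*atan(3*x) + C.
The condition gives C = -5*atan(3/2) - 1 - (-5*atan(3/2)) = -1.
So G(x) = -5*atan(3*x) - 1.
Check: d/dx[-5*atan(3*x) - 1] = -15/(9*x**2 + 1) = G'(x).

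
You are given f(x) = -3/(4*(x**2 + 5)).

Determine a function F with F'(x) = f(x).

An antiderivative is F(x) = -3*sqrt(5)*atan(sqrt(5)*x/5)/20.

A candidate is checked by its d/dx: the result must match f(x).
Check: d/dx[-3*sqrt(5)*atan(sqrt(5)*x/5)/20] = -3/(4*x**2 + 20), which equals f(x).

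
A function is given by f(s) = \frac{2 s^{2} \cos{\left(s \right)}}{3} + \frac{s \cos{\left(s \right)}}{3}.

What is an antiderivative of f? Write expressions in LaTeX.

Integrate term by term and add the pieces.
Check: d/ds[\frac{2 s^{2} \sin{\left(s \right)}}{3} + \frac{s \sin{\left(s \right)}}{3} + \frac{4 s \cos{\left(s \right)}}{3} - \frac{4 \sin{\left(s \right)}}{3} + \frac{\cos{\left(s \right)}}{3}] = \frac{2 s^{2} \cos{\left(s \right)}}{3} + \frac{s \cos{\left(s \right)}}{3} = f(s).

An antiderivative is F(s) = \frac{2 s^{2} \sin{\left(s \right)}}{3} + \frac{s \sin{\left(s \right)}}{3} + \frac{4 s \cos{\left(s \right)}}{3} - \frac{4 \sin{\left(s \right)}}{3} + \frac{\cos{\left(s \right)}}{3}.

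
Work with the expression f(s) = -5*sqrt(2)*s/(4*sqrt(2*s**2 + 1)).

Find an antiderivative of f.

The substitution u = s**2 + 1/2 works: f is exactly (dF/du)*(du/ds) for that inner function.
Check: d/ds[-5*sqrt(s**2 + 1/2)/4] = -5*sqrt(2)*s/(4*sqrt(2*s**2 + 1)) = f(s).

An antiderivative is F(s) = -5*sqrt(s**2 + 1/2)/4.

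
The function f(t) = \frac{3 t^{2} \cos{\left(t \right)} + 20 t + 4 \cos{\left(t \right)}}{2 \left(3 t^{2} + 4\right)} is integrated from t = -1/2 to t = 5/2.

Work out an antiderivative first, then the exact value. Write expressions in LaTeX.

A candidate is checked by its d/dt: the result must match f(t).
F(t) = \frac{10 \log{\left(\frac{3 t^{2}}{2} + 2 \right)} + 3 \sin{\left(t \right)}}{6} is an antiderivative of f.
Check: d/dt[\frac{10 \log{\left(\frac{3 t^{2}}{2} + 2 \right)} + 3 \sin{\left(t \right)}}{6}] = \frac{3 t^{2} \cos{\left(t \right)} + 20 t + 4 \cos{\left(t \right)}}{6 t^{2} + 8}, which equals f(t).
F(5/2) = \frac{\sin{\left(\frac{5}{2} \right)}}{2} + \frac{5 \log{\left(\frac{91}{8} \right)}}{3}; F(-1/2) = - \frac{\sin{\left(\frac{1}{2} \right)}}{2} + \frac{5 \log{\left(\frac{19}{8} \right)}}{3}.
Integral = F(5/2) - F(-1/2) = - \frac{5 \log{\left(\frac{19}{8} \right)}}{3} + \frac{\sin{\left(\frac{1}{2} \right)}}{2} + \frac{\sin{\left(\frac{5}{2} \right)}}{2} + \frac{5 \log{\left(\frac{91}{8} \right)}}{3}.

Antiderivative: F(t) = \frac{10 \log{\left(\frac{3 t^{2}}{2} + 2 \right)} + 3 \sin{\left(t \right)}}{6}; value = - \frac{5 \log{\left(\frac{19}{8} \right)}}{3} + \frac{\sin{\left(\frac{1}{2} \right)}}{2} + \frac{\sin{\left(\frac{5}{2} \right)}}{2} + \frac{5 \log{\left(\frac{91}{8} \right)}}{3}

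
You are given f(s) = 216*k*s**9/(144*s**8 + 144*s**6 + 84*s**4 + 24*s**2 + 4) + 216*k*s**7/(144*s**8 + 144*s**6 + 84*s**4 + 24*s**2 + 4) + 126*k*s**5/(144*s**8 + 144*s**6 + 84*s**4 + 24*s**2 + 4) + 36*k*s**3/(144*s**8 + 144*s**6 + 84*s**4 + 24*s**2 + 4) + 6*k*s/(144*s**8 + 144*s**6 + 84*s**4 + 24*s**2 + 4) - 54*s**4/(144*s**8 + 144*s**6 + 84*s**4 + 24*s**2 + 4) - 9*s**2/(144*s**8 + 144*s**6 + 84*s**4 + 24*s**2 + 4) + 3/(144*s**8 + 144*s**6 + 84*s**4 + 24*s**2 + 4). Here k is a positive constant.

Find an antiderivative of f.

The integrand splits into summands that can be handled one at a time.
Check: d/ds[3*s*(6*k*s**5 + 3*k*s**3 + k*s + 1)/(4*(6*s**4 + 3*s**2 + 1))] = (216*k*s**9 + 216*k*s**7 + 126*k*s**5 + 36*k*s**3 + 6*k*s - 54*s**4 - 9*s**2 + 3)/(144*s**8 + 144*s**6 + 84*s**4 + 24*s**2 + 4), which equals f(s).

An antiderivative is F(s) = 3*s*(6*k*s**5 + 3*k*s**3 + k*s + 1)/(4*(6*s**4 + 3*s**2 + 1)).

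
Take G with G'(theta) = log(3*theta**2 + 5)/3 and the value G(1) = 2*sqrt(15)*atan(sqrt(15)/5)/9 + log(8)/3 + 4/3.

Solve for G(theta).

G(theta) = theta*log(3*theta**2 + 5)/3 - 2*theta/3 + 2*sqrt(15)*atan(sqrt(15)*theta/5)/9 + 2

Whatever form G(theta) takes, its d/dtheta must return the stated G'(theta).
A general antiderivative is theta*log(3*theta**2 + 5)/3 - 2*theta/3 + 2*sqrt(15)*atan(sqrt(15)*theta/5)/9 + C.
The condition gives C = 2*sqrt(15)*atan(sqrt(15)/5)/9 + log(8)/3 + 4/3 - (-2/3 + 2*sqrt(15)*atan(sqrt(15)/5)/9 + log(8)/3) = 2.
So G(theta) = theta*log(3*theta**2 + 5)/3 - 2*theta/3 + 2*sqrt(15)*atan(sqrt(15)*theta/5)/9 + 2.
Check: d/dtheta[theta*log(3*theta**2 + 5)/3 - 2*theta/3 + 2*sqrt(15)*atan(sqrt(15)*theta/5)/9 + 2] = log(3*theta**2 + 5)/3 = G'(theta).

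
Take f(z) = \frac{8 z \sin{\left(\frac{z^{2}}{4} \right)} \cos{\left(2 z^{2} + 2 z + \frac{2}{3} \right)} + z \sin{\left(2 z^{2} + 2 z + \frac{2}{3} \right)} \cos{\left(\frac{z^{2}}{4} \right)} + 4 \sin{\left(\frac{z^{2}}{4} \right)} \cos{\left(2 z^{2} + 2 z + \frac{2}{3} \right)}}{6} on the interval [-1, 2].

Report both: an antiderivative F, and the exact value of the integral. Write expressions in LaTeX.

Recognize the product-rule pattern: f = u'v + uv' with u = \frac{\sin{\left(\frac{z^{2}}{4} \right)}}{3}, v = \sin{\left(2 z^{2} + 2 z + \frac{2}{3} \right)}, so integration by parts undoes it.
F(z) = \frac{\sin{\left(\frac{z^{2}}{4} \right)} \sin{\left(2 z^{2} + 2 z + \frac{2}{3} \right)}}{3} is an antiderivative of f.
Check: d/dz[\frac{\sin{\left(\frac{z^{2}}{4} \right)} \sin{\left(2 z^{2} + 2 z + \frac{2}{3} \right)}}{3}] = \frac{4 z \sin{\left(\frac{z^{2}}{4} \right)} \cos{\left(2 z^{2} + 2 z + \frac{2}{3} \right)}}{3} + \frac{z \sin{\left(2 z^{2} + 2 z + \frac{2}{3} \right)} \cos{\left(\frac{z^{2}}{4} \right)}}{6} + \frac{2 \sin{\left(\frac{z^{2}}{4} \right)} \cos{\left(2 z^{2} + 2 z + \frac{2}{3} \right)}}{3}, which equals f(z).
F(2) = \frac{\sin{\left(1 \right)} \sin{\left(\frac{38}{3} \right)}}{3}; F(-1) = \frac{\sin{\left(\frac{1}{4} \right)} \sin{\left(\frac{2}{3} \right)}}{3}.
Integral = F(2) - F(-1) = - \frac{\sin{\left(\frac{1}{4} \right)} \sin{\left(\frac{2}{3} \right)}}{3} + \frac{\sin{\left(1 \right)} \sin{\left(\frac{38}{3} \right)}}{3}.

Antiderivative: F(z) = \frac{\sin{\left(\frac{z^{2}}{4} \right)} \sin{\left(2 z^{2} + 2 z + \frac{2}{3} \right)}}{3}; value = - \frac{\sin{\left(\frac{1}{4} \right)} \sin{\left(\frac{2}{3} \right)}}{3} + \frac{\sin{\left(1 \right)} \sin{\left(\frac{38}{3} \right)}}{3}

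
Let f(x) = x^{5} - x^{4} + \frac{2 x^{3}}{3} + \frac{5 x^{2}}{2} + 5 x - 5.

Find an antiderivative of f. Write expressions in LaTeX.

The integrand splits into summands that can be handled one at a time.
Check: d/dx[\frac{x^{6}}{6} - \frac{x^{5}}{5} + \frac{x^{4}}{6} + \frac{5 x^{3}}{6} + \frac{5 x^{2}}{2} - 5 x] = x^{5} - x^{4} + \frac{2 x^{3}}{3} + \frac{5 x^{2}}{2} + 5 x - 5 = f(x).

An antiderivative is F(x) = \frac{x^{6}}{6} - \frac{x^{5}}{5} + \frac{x^{4}}{6} + \frac{5 x^{3}}{6} + \frac{5 x^{2}}{2} - 5 x.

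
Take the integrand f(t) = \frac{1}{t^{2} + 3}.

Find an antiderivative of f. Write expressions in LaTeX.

A first test for any F(t): its t-derivative must equal f(t) identically.
Check: d/dt[\frac{\sqrt{3} \operatorname{atan}{\left(\frac{\sqrt{3} t}{3} \right)}}{3}] = \frac{1}{t^{2} + 3} = f(t).

An antiderivative is F(t) = \frac{\sqrt{3} \operatorname{atan}{\left(\frac{\sqrt{3} t}{3} \right)}}{3}.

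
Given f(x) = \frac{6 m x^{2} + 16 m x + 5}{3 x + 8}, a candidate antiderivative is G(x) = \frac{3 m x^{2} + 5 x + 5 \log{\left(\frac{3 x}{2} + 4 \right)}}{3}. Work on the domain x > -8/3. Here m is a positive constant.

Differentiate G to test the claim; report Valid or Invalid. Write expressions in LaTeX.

Invalid: d/dx[G] - f = \frac{5}{3}, which is not 0.

d/dx[G] = \frac{18 m x^{2} + 48 m x + 15 x + 55}{9 x + 24}
d/dx[G] - f(x) = \frac{5}{3} != 0.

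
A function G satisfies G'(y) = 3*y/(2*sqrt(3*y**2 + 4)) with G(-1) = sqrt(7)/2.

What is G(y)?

G(y) = sqrt(3*y**2 + 4)/2

The substitution u = 3*y**2 + 4 works: G'(y) is exactly (dG/du)*(du/dy) for that inner function.
A general antiderivative is sqrt(3*y**2 + 4)/2 + C.
The condition gives C = sqrt(7)/2 - (sqrt(7)/2) = 0.
So G(y) = sqrt(3*y**2 + 4)/2.
Check: d/dy[sqrt(3*y**2 + 4)/2] = 3*y/(2*sqrt(3*y**2 + 4)) = G'(y).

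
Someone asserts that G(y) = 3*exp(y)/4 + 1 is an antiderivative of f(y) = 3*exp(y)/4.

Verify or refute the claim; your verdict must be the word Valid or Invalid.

Valid. The derivative of G reproduces f.

d/dy[G] = 3*exp(y)/4
This equals f(y) exactly, so the claim holds.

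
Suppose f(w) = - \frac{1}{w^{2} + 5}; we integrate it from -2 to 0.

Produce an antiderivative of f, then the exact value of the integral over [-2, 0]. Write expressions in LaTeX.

Differentiate the proposed F(w) back; it has to land on f(w) exactly.
F(w) = - \frac{\sqrt{5} \operatorname{atan}{\left(\frac{\sqrt{5} w}{5} \right)}}{5} is an antiderivative of f.
Check: d/dw[- \frac{\sqrt{5} \operatorname{atan}{\left(\frac{\sqrt{5} w}{5} \right)}}{5}] = - \frac{1}{w^{2} + 5} = f(w).
F(0) = 0; F(-2) = \frac{\sqrt{5} \operatorname{atan}{\left(\frac{2 \sqrt{5}}{5} \right)}}{5}.
Integral = F(0) - F(-2) = - \frac{\sqrt{5} \operatorname{atan}{\left(\frac{2 \sqrt{5}}{5} \right)}}{5}.

Antiderivative: F(w) = - \frac{\sqrt{5} \operatorname{atan}{\left(\frac{\sqrt{5} w}{5} \right)}}{5}; value = - \frac{\sqrt{5} \operatorname{atan}{\left(\frac{2 \sqrt{5}}{5} \right)}}{5}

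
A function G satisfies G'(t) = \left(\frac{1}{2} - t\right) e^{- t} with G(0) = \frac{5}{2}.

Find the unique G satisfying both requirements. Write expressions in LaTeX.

G(t) = \frac{\left(2 t + 4 e^{t} + 1\right) e^{- t}}{2}

G'(t) has the shape u'v + uv' for u = t + \frac{1}{2} and v = e^{- t} — it is the derivative of the product u*v.
A general antiderivative is \frac{\left(2 t + 1\right) e^{- t}}{2} + C.
The condition gives C = \frac{5}{2} - (\frac{1}{2}) = 2.
So G(t) = \frac{\left(2 t + 4 e^{t} + 1\right) e^{- t}}{2}.
Check: d/dt[\frac{\left(2 t + 4 e^{t} + 1\right) e^{- t}}{2}] = \frac{\left(1 - 2 t\right) e^{- t}}{2}, which equals G'(t).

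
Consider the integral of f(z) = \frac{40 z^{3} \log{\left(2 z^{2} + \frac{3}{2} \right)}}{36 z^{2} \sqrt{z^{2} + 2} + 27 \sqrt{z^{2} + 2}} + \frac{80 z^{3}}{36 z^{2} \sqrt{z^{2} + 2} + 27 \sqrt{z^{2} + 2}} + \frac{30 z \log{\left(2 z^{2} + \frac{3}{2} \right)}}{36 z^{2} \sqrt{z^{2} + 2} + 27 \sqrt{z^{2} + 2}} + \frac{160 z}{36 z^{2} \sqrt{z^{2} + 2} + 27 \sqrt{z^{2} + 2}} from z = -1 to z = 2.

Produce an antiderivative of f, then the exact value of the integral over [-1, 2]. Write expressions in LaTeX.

Recognize the product-rule pattern: f = u'v + uv' with u = \frac{10 \sqrt{z^{2} + 2}}{9}, v = \log{\left(2 z^{2} + \frac{3}{2} \right)}, so integration by parts undoes it.
F(z) = \frac{10 \sqrt{z^{2} + 2} \log{\left(2 z^{2} + \frac{3}{2} \right)}}{9} is an antiderivative of f.
Check: d/dz[\frac{10 \sqrt{z^{2} + 2} \log{\left(2 z^{2} + \frac{3}{2} \right)}}{9}] = \frac{40 z^{3} \log{\left(2 z^{2} + \frac{3}{2} \right)} + 80 z^{3} + 30 z \log{\left(2 z^{2} + \frac{3}{2} \right)} + 160 z}{36 z^{2} \sqrt{z^{2} + 2} + 27 \sqrt{z^{2} + 2}}, which equals f(z).
F(2) = \frac{10 \sqrt{6} \log{\left(\frac{19}{2} \right)}}{9}; F(-1) = \frac{10 \sqrt{3} \log{\left(\frac{7}{2} \right)}}{9}.
Integral = F(2) - F(-1) = - \frac{10 \sqrt{3} \log{\left(\frac{7}{2} \right)}}{9} + \frac{10 \sqrt{6} \log{\left(\frac{19}{2} \right)}}{9}.

Antiderivative: F(z) = \frac{10 \sqrt{z^{2} + 2} \log{\left(2 z^{2} + \frac{3}{2} \right)}}{9}; value = - \frac{10 \sqrt{3} \log{\left(\frac{7}{2} \right)}}{9} + \frac{10 \sqrt{6} \log{\left(\frac{19}{2} \right)}}{9}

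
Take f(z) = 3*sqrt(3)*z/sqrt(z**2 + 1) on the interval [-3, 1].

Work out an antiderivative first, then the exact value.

The substitution u = 3*z**2 + 3 works: f is exactly (dF/du)*(du/dz) for that inner function.
F(z) = 3*sqrt(3*z**2 + 3) is an antiderivative of f.
Check: d/dz[3*sqrt(3*z**2 + 3)] = 3*sqrt(3)*z/sqrt(z**2 + 1) = f(z).
F(1) = 3*sqrt(6); F(-3) = 3*sqrt(30).
Integral = F(1) - F(-3) = -3*sqrt(30) + 3*sqrt(6).

Antiderivative: F(z) = 3*sqrt(3*z**2 + 3); value = -3*sqrt(30) + 3*sqrt(6)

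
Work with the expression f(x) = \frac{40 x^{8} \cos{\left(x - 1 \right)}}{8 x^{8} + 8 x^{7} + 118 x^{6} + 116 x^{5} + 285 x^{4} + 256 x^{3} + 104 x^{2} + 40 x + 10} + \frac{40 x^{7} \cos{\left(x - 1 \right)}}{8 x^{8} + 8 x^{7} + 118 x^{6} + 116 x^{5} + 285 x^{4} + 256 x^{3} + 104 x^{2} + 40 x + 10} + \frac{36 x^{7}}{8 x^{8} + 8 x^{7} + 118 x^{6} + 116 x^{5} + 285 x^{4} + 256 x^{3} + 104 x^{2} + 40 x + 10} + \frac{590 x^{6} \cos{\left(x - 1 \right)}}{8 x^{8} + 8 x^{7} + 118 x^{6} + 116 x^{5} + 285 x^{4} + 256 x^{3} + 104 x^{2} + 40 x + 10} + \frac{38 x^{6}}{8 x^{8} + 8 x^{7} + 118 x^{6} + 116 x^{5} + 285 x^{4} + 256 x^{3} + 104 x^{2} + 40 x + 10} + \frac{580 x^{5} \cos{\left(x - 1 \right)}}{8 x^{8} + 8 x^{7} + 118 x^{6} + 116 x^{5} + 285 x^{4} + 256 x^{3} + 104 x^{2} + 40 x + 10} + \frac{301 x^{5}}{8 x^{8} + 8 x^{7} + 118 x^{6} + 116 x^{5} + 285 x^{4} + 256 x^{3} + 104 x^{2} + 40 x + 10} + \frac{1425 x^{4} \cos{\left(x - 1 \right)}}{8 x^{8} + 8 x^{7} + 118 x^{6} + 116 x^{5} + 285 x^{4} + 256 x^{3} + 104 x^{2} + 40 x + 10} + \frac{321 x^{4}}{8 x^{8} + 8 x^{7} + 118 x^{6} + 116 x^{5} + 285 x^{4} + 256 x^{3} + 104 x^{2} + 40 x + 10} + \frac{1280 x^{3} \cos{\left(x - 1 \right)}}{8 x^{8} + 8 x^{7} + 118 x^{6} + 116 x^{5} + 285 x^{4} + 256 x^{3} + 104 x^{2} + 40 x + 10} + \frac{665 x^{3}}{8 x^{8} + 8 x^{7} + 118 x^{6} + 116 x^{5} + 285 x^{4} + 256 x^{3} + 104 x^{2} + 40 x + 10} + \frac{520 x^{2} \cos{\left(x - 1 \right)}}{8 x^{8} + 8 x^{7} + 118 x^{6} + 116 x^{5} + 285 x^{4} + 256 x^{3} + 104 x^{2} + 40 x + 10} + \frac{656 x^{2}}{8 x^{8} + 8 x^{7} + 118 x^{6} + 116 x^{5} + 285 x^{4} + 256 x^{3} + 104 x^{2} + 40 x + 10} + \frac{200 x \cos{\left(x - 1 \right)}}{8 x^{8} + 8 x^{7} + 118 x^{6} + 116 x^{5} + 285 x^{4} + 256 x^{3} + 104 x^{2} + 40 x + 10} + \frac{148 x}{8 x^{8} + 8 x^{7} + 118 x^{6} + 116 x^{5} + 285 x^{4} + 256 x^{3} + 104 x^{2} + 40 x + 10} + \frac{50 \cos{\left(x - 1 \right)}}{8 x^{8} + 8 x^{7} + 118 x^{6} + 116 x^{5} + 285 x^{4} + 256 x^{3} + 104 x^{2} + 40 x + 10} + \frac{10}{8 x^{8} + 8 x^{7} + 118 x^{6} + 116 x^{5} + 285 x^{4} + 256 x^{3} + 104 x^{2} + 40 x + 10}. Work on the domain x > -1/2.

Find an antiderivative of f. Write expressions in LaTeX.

The integrand splits into summands that can be handled one at a time.
Check: d/dx[- \frac{\log{\left(x^{2} + \frac{5}{2} \right)}}{4} + \frac{5 \log{\left(\frac{x^{4}}{3} + 4 x^{2} + \frac{2}{3} \right)}}{4} + 5 \sin{\left(x - 1 \right)} - \frac{1}{4 x + 2}] = \frac{40 x^{8} \cos{\left(x - 1 \right)} + 40 x^{7} \cos{\left(x - 1 \right)} + 36 x^{7} + 590 x^{6} \cos{\left(x - 1 \right)} + 38 x^{6} + 580 x^{5} \cos{\left(x - 1 \right)} + 301 x^{5} + 1425 x^{4} \cos{\left(x - 1 \right)} + 321 x^{4} + 1280 x^{3} \cos{\left(x - 1 \right)} + 665 x^{3} + 520 x^{2} \cos{\left(x - 1 \right)} + 656 x^{2} + 200 x \cos{\left(x - 1 \right)} + 148 x + 50 \cos{\left(x - 1 \right)} + 10}{8 x^{8} + 8 x^{7} + 118 x^{6} + 116 x^{5} + 285 x^{4} + 256 x^{3} + 104 x^{2} + 40 x + 10}, which equals f(x).

An antiderivative is F(x) = - \frac{\log{\left(x^{2} + \frac{5}{2} \right)}}{4} + \frac{5 \log{\left(\frac{x^{4}}{3} + 4 x^{2} + \frac{2}{3} \right)}}{4} + 5 \sin{\left(x - 1 \right)} - \frac{1}{4 x + 2}.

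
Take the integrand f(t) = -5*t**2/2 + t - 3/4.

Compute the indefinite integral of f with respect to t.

F(t) = -5*t**3/6 + t**2/2 - 3*t/4 + C

The integrand splits into summands that can be handled one at a time.
Check: d/dt[-5*t**3/6 + t**2/2 - 3*t/4] = -5*t**2/2 + t - 3/4 = f(t).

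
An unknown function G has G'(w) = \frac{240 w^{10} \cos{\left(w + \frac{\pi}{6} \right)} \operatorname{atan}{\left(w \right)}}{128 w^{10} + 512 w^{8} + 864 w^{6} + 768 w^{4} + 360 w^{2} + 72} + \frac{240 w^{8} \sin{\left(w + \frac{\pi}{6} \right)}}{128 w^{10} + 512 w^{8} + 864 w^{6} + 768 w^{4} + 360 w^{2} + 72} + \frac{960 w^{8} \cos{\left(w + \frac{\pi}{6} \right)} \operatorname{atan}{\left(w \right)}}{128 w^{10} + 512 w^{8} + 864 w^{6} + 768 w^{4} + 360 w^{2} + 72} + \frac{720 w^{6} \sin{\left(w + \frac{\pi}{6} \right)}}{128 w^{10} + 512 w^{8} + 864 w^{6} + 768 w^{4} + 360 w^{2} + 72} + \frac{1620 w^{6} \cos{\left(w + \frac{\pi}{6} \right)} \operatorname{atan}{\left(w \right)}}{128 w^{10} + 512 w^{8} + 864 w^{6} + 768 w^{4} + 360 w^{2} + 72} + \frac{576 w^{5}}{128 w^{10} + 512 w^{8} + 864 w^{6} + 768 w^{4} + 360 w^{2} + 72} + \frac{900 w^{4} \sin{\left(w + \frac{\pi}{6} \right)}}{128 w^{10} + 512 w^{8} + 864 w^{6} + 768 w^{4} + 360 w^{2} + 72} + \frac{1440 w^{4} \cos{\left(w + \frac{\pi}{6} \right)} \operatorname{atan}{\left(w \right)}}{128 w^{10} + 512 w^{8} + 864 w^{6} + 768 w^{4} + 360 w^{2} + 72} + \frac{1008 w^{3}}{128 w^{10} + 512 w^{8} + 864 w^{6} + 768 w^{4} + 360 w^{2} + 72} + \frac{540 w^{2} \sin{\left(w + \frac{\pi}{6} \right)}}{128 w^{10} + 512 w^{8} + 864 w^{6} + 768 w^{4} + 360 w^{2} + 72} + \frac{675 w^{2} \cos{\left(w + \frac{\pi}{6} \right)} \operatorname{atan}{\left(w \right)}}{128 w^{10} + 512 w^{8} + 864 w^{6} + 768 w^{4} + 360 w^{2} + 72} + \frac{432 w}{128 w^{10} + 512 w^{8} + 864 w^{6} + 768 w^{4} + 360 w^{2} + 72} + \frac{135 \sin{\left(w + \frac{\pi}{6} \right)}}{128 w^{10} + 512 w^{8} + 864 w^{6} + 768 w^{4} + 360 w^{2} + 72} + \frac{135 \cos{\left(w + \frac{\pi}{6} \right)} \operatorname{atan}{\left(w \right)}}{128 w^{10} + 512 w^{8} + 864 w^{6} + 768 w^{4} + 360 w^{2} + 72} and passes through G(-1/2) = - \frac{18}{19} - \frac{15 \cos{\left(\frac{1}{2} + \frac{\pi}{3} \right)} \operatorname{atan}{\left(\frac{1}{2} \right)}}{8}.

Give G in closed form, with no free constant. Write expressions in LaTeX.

G(w) = \frac{60 w^{4} \sin{\left(w + \frac{\pi}{6} \right)} \operatorname{atan}{\left(w \right)} + 90 w^{2} \sin{\left(w + \frac{\pi}{6} \right)} \operatorname{atan}{\left(w \right)} + 45 \sin{\left(w + \frac{\pi}{6} \right)} \operatorname{atan}{\left(w \right)} - 36}{32 w^{4} + 48 w^{2} + 24}

The integrand splits into summands that can be handled one at a time.
A general antiderivative is \frac{15 \sin{\left(w + \frac{\pi}{6} \right)} \operatorname{atan}{\left(w \right)}}{8} - \frac{3}{4 \left(\frac{2 w^{4}}{3} + w^{2} + \frac{1}{2}\right)} + C.
The condition gives C = - \frac{18}{19} - \frac{15 \cos{\left(\frac{1}{2} + \frac{\pi}{3} \right)} \operatorname{atan}{\left(\frac{1}{2} \right)}}{8} - (- \frac{18}{19} - \frac{15 \cos{\left(\frac{1}{2} + \frac{\pi}{3} \right)} \operatorname{atan}{\left(\frac{1}{2} \right)}}{8}) = 0.
So G(w) = \frac{60 w^{4} \sin{\left(w + \frac{\pi}{6} \right)} \operatorname{atan}{\left(w \right)} + 90 w^{2} \sin{\left(w + \frac{\pi}{6} \right)} \operatorname{atan}{\left(w \right)} + 45 \sin{\left(w + \frac{\pi}{6} \right)} \operatorname{atan}{\left(w \right)} - 36}{32 w^{4} + 48 w^{2} + 24}.
Check: d/dw[\frac{60 w^{4} \sin{\left(w + \frac{\pi}{6} \right)} \operatorname{atan}{\left(w \right)} + 90 w^{2} \sin{\left(w + \frac{\pi}{6} \right)} \operatorname{atan}{\left(w \right)} + 45 \sin{\left(w + \frac{\pi}{6} \right)} \operatorname{atan}{\left(w \right)} - 36}{32 w^{4} + 48 w^{2} + 24}] = \frac{240 w^{10} \cos{\left(w + \frac{\pi}{6} \right)} \operatorname{atan}{\left(w \right)} + 240 w^{8} \sin{\left(w + \frac{\pi}{6} \right)} + 960 w^{8} \cos{\left(w + \frac{\pi}{6} \right)} \operatorname{atan}{\left(w \right)} + 720 w^{6} \sin{\left(w + \frac{\pi}{6} \right)} + 1620 w^{6} \cos{\left(w + \frac{\pi}{6} \right)} \operatorname{atan}{\left(w \right)} + 576 w^{5} + 900 w^{4} \sin{\left(w + \frac{\pi}{6} \right)} + 1440 w^{4} \cos{\left(w + \frac{\pi}{6} \right)} \operatorname{atan}{\left(w \right)} + 1008 w^{3} + 540 w^{2} \sin{\left(w + \frac{\pi}{6} \right)} + 675 w^{2} \cos{\left(w + \frac{\pi}{6} \right)} \operatorname{atan}{\left(w \right)} + 432 w + 135 \sin{\left(w + \frac{\pi}{6} \right)} + 135 \cos{\left(w + \frac{\pi}{6} \right)} \operatorname{atan}{\left(w \right)}}{128 w^{10} + 512 w^{8} + 864 w^{6} + 768 w^{4} + 360 w^{2} + 72}, which equals G'(w).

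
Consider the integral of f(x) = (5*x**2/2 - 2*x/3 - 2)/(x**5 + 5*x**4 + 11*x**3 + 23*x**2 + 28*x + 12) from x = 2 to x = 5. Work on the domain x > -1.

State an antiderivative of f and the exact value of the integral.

Antiderivative: F(x) = -347*log(x + 1)/600 + 45*log(x + 3)/104 + 71*log(x**2 + 4)/975 + 98*atan(x/2)/325 - 7/(60*x + 60); value = -347*log(6)/600 - 45*log(5)/104 - 49*pi/650 + 7/360 + 71*log(29)/975 + 98*atan(5/2)/325 + 347*log(3)/600 + 2807*log(8)/7800

The denominator factors as 6*(x + 1)**2*(x + 3)*(x**2 + 4); partial fractions split f into directly integrable pieces: 2*(71*x + 294)/(975*(x**2 + 4)) + 45/(104*(x + 3)) - 347/(600*(x + 1)) + 7/(60*(x + 1)**2).
F(x) = -347*log(x + 1)/600 + 45*log(x + 3)/104 + 71*log(x**2 + 4)/975 + 98*atan(x/2)/325 - 7/(60*x + 60) is an antiderivative of f.
Check: d/dx[-347*log(x + 1)/600 + 45*log(x + 3)/104 + 71*log(x**2 + 4)/975 + 98*atan(x/2)/325 - 7/(60*x + 60)] = (15*x**2 - 4*x - 12)/(6*x**5 + 30*x**4 + 66*x**3 + 138*x**2 + 168*x + 72), which equals f(x).
F(5) = -347*log(6)/600 - 7/360 + 71*log(29)/975 + 98*atan(5/2)/325 + 45*log(8)/104; F(2) = -347*log(3)/600 - 7/180 + 71*log(8)/975 + 49*pi/650 + 45*log(5)/104.
Integral = F(5) - F(2) = -347*log(6)/600 - 45*log(5)/104 - 49*pi/650 + 7/360 + 71*log(29)/975 + 98*atan(5/2)/325 + 347*log(3)/600 + 2807*log(8)/7800.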